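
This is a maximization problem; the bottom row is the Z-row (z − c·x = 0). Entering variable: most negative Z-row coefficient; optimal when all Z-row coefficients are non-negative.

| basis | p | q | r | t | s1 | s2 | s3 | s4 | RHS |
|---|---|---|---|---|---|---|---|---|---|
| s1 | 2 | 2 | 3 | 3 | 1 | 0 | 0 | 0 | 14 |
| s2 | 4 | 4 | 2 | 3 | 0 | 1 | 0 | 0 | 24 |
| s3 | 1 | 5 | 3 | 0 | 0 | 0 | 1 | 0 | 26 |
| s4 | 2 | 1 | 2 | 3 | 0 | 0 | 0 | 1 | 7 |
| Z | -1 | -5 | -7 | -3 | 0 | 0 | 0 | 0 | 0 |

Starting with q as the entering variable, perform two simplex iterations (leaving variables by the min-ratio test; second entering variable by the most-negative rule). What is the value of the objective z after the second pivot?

Ratio test on column q — row 1: 14/2 = 7; row 2: 24/4 = 6; row 3: 26/5 = 26/5; row 4: 7/1 = 7. Minimum is 26/5 at row 3 (s3 leaves); pivot element 5.
Pivot on row 3; the Z-row RHS becomes 0 − (-5)·(26/5) = 26.
Next entering variable (most negative Z-row entry -4): r.
Ratio test on column r — row 1: (18/5)/(9/5) = 2; row 2: entry -2/5 ≤ 0; row 3: (26/5)/(3/5) = 26/3; row 4: (9/5)/(7/5) = 9/7. Minimum is 9/7 at row 4 (s4 leaves); pivot element 7/5.
After the second pivot the Z-row RHS is 26 − (-4)·(9/7) = 218/7.

218/7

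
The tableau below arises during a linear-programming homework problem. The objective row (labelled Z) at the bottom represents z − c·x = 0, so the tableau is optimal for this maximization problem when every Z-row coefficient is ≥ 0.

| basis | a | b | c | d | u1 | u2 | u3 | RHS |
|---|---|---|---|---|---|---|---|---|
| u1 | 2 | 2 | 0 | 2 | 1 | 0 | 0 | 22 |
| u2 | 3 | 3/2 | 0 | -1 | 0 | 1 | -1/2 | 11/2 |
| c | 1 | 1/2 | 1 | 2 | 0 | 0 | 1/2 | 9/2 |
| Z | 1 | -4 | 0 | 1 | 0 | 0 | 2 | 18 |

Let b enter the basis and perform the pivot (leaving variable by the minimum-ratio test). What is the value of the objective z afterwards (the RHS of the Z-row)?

Ratio test on column b — row 1: 22/2 = 11; row 2: (11/2)/(3/2) = 11/3; row 3: (9/2)/(1/2) = 9. Minimum is 11/3 at row 2 (u2 leaves); pivot element 3/2.
Pivot on row 2; the Z-row RHS becomes 18 − (-4)·(11/3) = 98/3.

98/3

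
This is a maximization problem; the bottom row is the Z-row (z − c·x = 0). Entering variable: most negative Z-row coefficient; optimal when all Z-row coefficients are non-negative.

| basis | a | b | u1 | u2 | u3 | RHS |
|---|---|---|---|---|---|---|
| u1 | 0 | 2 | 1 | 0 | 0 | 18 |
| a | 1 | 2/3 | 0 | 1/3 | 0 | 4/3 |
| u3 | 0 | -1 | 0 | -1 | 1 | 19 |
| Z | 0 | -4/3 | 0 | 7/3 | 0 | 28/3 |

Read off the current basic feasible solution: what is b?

0

b is not in the basis, so in the current basic feasible solution b = 0.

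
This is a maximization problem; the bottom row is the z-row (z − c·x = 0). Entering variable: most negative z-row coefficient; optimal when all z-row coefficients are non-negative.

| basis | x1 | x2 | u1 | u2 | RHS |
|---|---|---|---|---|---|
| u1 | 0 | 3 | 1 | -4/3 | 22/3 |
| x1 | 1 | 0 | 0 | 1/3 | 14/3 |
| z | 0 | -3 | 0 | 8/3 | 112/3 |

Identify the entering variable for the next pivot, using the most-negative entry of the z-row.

x2

Negative z-row entries: x2: -3.
The most negative is -3 in column x2, so x2 enters.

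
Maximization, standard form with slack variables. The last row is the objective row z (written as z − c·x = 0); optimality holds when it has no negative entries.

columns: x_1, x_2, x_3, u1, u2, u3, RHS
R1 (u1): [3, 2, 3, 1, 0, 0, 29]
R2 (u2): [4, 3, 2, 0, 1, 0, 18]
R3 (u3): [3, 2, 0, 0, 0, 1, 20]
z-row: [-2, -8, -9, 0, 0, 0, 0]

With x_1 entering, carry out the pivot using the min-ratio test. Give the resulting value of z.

9

Ratio test on column x_1 — row 1: 29/3 = 29/3; row 2: 18/4 = 9/2; row 3: 20/3 = 20/3. Minimum is 9/2 at row 2 (u2 leaves); pivot element 4.
Pivot on row 2; the z-row RHS becomes 0 − (-2)·(9/2) = 9.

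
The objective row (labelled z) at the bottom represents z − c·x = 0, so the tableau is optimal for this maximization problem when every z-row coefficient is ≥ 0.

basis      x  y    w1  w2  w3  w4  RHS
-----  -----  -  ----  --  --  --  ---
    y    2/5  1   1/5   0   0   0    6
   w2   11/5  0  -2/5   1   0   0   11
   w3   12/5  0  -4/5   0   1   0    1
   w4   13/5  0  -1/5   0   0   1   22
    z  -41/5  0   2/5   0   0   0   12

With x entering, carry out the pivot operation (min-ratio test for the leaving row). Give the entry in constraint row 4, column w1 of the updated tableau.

2/3

Ratio test on column x — row 1: 6/(2/5) = 15; row 2: 11/(11/5) = 5; row 3: 1/(12/5) = 5/12; row 4: 22/(13/5) = 110/13. Minimum is 5/12 at row 3 (w3 leaves); pivot element 12/5.
Divide row 3 by 12/5; eliminate column x from the other rows.
Row 4 update in column w1: -1/5 − (13/5)·(-1/3) = 2/3.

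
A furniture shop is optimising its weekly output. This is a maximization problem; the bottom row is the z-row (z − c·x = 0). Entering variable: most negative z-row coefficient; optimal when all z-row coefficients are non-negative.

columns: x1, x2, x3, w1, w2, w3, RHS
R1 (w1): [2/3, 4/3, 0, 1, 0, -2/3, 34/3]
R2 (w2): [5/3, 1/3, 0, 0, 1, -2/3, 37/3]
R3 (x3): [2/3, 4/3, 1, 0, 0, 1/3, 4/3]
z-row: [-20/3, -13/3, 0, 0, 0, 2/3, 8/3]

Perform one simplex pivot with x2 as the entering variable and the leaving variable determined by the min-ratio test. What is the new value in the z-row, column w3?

Ratio test on column x2 — row 1: (34/3)/(4/3) = 17/2; row 2: (37/3)/(1/3) = 37; row 3: (4/3)/(4/3) = 1. Minimum is 1 at row 3 (x3 leaves); pivot element 4/3.
Divide row 3 by 4/3; eliminate column x2 from the other rows.
z-row update in column w3: 2/3 − (-13/3)·(1/4) = 7/4.

7/4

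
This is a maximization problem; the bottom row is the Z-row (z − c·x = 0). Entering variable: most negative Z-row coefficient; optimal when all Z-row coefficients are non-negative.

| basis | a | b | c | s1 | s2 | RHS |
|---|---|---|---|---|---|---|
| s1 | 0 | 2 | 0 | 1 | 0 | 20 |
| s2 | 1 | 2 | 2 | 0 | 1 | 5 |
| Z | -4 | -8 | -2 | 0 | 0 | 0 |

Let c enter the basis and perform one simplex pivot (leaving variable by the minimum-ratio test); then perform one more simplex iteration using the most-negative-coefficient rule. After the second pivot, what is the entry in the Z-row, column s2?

Ratio test on column c — row 1: entry 0 ≤ 0; row 2: 5/2 = 5/2. Minimum is 5/2 at row 2 (s2 leaves); pivot element 2.
Divide row 2 by 2; eliminate column c from the other rows.
Second iteration: most negative Z-row entry is -6 in column b, so b enters.
Ratio test on column b — row 1: 20/2 = 10; row 2: (5/2)/1 = 5/2. Minimum is 5/2 at row 2 (c leaves); pivot element 1.
Divide row 2 by 1; eliminate column b from the other rows.
After both pivots, the entry at the Z-row, column s2 is 4.

4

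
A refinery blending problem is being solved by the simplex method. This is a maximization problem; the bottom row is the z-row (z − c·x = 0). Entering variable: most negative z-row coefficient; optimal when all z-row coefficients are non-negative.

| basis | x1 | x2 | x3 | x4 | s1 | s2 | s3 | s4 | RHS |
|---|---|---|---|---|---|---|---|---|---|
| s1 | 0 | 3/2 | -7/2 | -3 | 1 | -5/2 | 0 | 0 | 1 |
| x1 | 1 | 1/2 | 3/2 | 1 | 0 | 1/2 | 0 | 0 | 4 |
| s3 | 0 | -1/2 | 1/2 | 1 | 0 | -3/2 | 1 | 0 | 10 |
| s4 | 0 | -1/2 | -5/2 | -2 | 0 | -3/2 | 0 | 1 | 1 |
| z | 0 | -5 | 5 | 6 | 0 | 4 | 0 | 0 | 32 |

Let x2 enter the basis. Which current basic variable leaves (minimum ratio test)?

s1

Column x2 entries and ratios — s1: 1/(3/2) = 2/3; x1: 4/(1/2) = 8; s3: -1/2 ≤ 0, skip; s4: -1/2 ≤ 0, skip.
Smallest ratio is 2/3 in the row of s1, so s1 leaves.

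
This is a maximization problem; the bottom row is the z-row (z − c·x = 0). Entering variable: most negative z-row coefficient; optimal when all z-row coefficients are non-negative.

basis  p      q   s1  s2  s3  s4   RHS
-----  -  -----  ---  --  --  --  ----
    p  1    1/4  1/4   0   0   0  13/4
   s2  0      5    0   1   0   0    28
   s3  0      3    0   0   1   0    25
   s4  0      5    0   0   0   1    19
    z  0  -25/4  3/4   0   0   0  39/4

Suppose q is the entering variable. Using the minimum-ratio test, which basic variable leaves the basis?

s4

Column q entries and ratios — p: (13/4)/(1/4) = 13; s2: 28/5 = 28/5; s3: 25/3 = 25/3; s4: 19/5 = 19/5.
Smallest ratio is 19/5 in the row of s4, so s4 leaves.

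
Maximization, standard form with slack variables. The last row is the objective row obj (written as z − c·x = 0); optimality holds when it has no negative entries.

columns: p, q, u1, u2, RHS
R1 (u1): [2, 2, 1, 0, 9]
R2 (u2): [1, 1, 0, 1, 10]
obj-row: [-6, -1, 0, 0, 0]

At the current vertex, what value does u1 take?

9

u1 is basic (row 1); its value is the RHS of that row, 9.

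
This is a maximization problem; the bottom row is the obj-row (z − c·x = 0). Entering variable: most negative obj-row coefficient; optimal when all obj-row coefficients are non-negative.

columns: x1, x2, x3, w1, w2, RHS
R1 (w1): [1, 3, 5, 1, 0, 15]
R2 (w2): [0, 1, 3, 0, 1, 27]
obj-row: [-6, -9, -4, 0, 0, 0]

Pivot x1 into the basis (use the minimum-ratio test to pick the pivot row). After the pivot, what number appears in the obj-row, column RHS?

Ratio test on column x1 — row 1: 15/1 = 15; row 2: entry 0 ≤ 0. Minimum is 15 at row 1 (w1 leaves); pivot element 1.
Divide row 1 by 1; eliminate column x1 from the other rows.
obj-row update in column RHS: 0 − (-6)·15 = 90.

90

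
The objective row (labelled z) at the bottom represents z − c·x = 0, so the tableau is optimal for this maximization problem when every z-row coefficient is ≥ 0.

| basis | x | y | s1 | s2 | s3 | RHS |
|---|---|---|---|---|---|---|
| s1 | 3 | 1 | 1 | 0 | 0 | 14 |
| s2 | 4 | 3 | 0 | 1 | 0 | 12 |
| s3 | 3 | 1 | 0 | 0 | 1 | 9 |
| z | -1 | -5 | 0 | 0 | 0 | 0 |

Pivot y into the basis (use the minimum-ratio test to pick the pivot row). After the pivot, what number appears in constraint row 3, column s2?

Ratio test on column y — row 1: 14/1 = 14; row 2: 12/3 = 4; row 3: 9/1 = 9. Minimum is 4 at row 2 (s2 leaves); pivot element 3.
Divide row 2 by 3; eliminate column y from the other rows.
Row 3 update in column s2: 0 − 1·(1/3) = -1/3.

-1/3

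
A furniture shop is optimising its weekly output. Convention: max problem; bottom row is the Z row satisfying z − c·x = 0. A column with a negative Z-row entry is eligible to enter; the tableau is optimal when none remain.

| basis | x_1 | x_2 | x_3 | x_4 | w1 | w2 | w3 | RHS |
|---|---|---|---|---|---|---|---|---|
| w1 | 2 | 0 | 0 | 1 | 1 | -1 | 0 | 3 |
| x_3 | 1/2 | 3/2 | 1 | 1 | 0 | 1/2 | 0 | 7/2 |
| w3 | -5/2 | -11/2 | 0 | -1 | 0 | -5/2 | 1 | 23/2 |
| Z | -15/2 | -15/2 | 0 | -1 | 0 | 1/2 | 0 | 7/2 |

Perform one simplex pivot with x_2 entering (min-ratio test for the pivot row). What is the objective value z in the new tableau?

21

Ratio test on column x_2 — row 1: entry 0 ≤ 0; row 2: (7/2)/(3/2) = 7/3; row 3: entry -11/2 ≤ 0. Minimum is 7/3 at row 2 (x_3 leaves); pivot element 3/2.
Pivot on row 2; the Z-row RHS becomes 7/2 − (-15/2)·(7/3) = 21.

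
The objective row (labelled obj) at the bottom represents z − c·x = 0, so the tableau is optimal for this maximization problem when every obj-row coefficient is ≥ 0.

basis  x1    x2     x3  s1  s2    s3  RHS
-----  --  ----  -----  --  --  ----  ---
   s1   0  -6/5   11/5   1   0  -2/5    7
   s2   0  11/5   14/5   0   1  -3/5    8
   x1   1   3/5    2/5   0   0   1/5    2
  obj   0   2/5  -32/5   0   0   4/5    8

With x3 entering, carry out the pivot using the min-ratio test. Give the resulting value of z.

Ratio test on column x3 — row 1: 7/(11/5) = 35/11; row 2: 8/(14/5) = 20/7; row 3: 2/(2/5) = 5. Minimum is 20/7 at row 2 (s2 leaves); pivot element 14/5.
Pivot on row 2; the obj-row RHS becomes 8 − (-32/5)·(20/7) = 184/7.

184/7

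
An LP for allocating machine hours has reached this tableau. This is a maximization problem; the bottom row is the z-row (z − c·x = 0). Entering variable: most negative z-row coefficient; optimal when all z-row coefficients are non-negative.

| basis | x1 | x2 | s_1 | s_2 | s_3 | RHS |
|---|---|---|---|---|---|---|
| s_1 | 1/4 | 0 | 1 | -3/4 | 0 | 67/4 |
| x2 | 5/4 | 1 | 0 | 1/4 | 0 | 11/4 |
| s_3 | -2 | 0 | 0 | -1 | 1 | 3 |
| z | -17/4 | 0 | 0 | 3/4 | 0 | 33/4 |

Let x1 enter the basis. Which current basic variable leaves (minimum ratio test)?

x2

Column x1 entries and ratios — s_1: (67/4)/(1/4) = 67; x2: (11/4)/(5/4) = 11/5; s_3: -2 ≤ 0, skip.
Smallest ratio is 11/5 in the row of x2, so x2 leaves.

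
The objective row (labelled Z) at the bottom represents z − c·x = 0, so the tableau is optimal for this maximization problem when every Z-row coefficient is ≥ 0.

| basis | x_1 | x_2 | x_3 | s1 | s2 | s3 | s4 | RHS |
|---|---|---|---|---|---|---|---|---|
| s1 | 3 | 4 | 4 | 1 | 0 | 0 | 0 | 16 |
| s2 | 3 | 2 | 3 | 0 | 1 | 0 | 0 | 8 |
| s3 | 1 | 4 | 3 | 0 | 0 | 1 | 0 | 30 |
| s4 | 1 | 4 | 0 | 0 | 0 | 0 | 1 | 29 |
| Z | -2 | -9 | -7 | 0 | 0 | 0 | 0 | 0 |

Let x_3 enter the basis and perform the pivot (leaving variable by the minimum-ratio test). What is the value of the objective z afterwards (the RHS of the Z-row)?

56/3

Ratio test on column x_3 — row 1: 16/4 = 4; row 2: 8/3 = 8/3; row 3: 30/3 = 10; row 4: entry 0 ≤ 0. Minimum is 8/3 at row 2 (s2 leaves); pivot element 3.
Pivot on row 2; the Z-row RHS becomes 0 − (-7)·(8/3) = 56/3.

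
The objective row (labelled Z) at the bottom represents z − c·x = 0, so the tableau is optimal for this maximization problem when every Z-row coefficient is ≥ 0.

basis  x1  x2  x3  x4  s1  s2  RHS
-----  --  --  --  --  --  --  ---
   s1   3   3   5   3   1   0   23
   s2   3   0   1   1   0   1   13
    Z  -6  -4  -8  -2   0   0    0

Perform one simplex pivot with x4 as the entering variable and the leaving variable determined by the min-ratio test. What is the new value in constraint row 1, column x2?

Ratio test on column x4 — row 1: 23/3 = 23/3; row 2: 13/1 = 13. Minimum is 23/3 at row 1 (s1 leaves); pivot element 3.
Divide row 1 by 3; eliminate column x4 from the other rows.
In the new row 1, the x2 entry is the old entry divided by the pivot: 3/3 = 1.

1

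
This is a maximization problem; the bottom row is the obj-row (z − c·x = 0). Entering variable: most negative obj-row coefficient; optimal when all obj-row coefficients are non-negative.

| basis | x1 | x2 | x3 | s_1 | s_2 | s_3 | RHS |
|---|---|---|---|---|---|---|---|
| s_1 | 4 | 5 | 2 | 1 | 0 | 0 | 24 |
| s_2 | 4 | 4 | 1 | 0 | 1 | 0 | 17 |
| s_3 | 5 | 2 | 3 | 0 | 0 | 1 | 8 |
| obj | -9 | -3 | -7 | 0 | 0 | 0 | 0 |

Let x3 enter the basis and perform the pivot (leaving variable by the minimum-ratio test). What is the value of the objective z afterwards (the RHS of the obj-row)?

Ratio test on column x3 — row 1: 24/2 = 12; row 2: 17/1 = 17; row 3: 8/3 = 8/3. Minimum is 8/3 at row 3 (s_3 leaves); pivot element 3.
Pivot on row 3; the obj-row RHS becomes 0 − (-7)·(8/3) = 56/3.

56/3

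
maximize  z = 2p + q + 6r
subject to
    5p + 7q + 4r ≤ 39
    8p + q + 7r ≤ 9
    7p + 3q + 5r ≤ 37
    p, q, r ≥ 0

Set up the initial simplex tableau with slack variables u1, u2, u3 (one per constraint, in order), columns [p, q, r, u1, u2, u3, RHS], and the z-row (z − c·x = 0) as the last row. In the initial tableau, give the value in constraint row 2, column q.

Constraint 2 has coefficient 1 on q.

1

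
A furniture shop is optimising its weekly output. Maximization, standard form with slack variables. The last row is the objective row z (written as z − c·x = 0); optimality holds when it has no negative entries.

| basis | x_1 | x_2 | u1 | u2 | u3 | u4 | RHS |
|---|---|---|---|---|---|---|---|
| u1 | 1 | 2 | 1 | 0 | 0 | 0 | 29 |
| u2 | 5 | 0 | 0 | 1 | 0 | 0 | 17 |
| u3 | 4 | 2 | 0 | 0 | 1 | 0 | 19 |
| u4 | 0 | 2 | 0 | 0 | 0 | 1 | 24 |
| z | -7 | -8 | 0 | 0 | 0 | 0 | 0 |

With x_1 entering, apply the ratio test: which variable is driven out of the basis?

Column x_1 entries and ratios — u1: 29/1 = 29; u2: 17/5 = 17/5; u3: 19/4 = 19/4; u4: 0 ≤ 0, skip.
Smallest ratio is 17/5 in the row of u2, so u2 leaves.

u2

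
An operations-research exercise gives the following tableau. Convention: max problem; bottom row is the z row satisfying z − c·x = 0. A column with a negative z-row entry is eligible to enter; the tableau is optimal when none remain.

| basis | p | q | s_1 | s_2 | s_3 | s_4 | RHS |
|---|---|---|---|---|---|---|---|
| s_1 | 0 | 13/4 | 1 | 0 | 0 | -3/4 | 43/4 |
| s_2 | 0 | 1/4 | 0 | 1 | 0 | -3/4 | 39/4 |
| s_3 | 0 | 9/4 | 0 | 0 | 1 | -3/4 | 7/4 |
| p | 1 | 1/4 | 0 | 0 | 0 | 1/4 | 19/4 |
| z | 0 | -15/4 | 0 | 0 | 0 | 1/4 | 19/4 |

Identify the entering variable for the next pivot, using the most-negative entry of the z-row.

Negative z-row entries: q: -15/4.
The most negative is -15/4 in column q, so q enters.

q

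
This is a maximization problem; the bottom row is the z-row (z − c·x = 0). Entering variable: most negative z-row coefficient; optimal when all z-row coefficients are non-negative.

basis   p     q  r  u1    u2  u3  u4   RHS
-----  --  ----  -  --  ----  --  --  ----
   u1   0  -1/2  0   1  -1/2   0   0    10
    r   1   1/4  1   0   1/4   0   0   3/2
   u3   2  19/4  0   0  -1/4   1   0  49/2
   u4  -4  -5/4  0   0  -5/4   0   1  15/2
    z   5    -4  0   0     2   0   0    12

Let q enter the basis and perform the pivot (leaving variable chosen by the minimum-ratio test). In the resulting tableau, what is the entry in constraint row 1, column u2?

-10/19

Ratio test on column q — row 1: entry -1/2 ≤ 0; row 2: (3/2)/(1/4) = 6; row 3: (49/2)/(19/4) = 98/19; row 4: entry -5/4 ≤ 0. Minimum is 98/19 at row 3 (u3 leaves); pivot element 19/4.
Divide row 3 by 19/4; eliminate column q from the other rows.
Row 1 update in column u2: -1/2 − (-1/2)·(-1/19) = -10/19.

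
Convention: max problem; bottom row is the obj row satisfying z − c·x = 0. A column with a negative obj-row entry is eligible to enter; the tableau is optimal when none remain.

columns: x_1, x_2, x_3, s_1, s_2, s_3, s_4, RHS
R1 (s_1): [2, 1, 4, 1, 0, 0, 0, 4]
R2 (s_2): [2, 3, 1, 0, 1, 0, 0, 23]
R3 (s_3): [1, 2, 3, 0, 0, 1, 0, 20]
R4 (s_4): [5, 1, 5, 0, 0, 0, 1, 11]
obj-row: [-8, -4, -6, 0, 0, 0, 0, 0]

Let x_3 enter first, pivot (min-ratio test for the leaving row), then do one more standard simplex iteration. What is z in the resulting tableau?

Ratio test on column x_3 — row 1: 4/4 = 1; row 2: 23/1 = 23; row 3: 20/3 = 20/3; row 4: 11/5 = 11/5. Minimum is 1 at row 1 (s_1 leaves); pivot element 4.
Pivot on row 1; the obj-row RHS becomes 0 − (-6)·1 = 6.
Next entering variable (most negative obj-row entry -5): x_1.
Ratio test on column x_1 — row 1: 1/(1/2) = 2; row 2: 22/(3/2) = 44/3; row 3: entry -1/2 ≤ 0; row 4: 6/(5/2) = 12/5. Minimum is 2 at row 1 (x_3 leaves); pivot element 1/2.
After the second pivot the obj-row RHS is 6 − (-5)·2 = 16.

16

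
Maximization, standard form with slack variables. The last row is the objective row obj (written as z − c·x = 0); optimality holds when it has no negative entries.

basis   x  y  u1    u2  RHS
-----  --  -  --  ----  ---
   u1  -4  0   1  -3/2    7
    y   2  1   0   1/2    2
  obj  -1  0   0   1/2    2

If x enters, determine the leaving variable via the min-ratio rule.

Column x entries and ratios — u1: -4 ≤ 0, skip; y: 2/2 = 1.
Smallest ratio is 1 in the row of y, so y leaves.

y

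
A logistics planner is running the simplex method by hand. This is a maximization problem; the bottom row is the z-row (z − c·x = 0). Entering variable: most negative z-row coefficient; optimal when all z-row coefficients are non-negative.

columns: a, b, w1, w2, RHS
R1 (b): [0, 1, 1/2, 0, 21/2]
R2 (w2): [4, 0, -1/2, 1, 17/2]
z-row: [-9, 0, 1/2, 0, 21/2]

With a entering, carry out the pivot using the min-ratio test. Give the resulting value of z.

Ratio test on column a — row 1: entry 0 ≤ 0; row 2: (17/2)/4 = 17/8. Minimum is 17/8 at row 2 (w2 leaves); pivot element 4.
Pivot on row 2; the z-row RHS becomes 21/2 − (-9)·(17/8) = 237/8.

237/8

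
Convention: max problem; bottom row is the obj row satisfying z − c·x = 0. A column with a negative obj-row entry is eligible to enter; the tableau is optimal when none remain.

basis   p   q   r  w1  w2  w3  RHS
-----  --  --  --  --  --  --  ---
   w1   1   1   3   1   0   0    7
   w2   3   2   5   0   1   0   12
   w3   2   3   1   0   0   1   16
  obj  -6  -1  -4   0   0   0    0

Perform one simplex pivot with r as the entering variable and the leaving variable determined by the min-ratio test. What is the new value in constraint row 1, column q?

Ratio test on column r — row 1: 7/3 = 7/3; row 2: 12/5 = 12/5; row 3: 16/1 = 16. Minimum is 7/3 at row 1 (w1 leaves); pivot element 3.
Divide row 1 by 3; eliminate column r from the other rows.
In the new row 1, the q entry is the old entry divided by the pivot: 1/3 = 1/3.

1/3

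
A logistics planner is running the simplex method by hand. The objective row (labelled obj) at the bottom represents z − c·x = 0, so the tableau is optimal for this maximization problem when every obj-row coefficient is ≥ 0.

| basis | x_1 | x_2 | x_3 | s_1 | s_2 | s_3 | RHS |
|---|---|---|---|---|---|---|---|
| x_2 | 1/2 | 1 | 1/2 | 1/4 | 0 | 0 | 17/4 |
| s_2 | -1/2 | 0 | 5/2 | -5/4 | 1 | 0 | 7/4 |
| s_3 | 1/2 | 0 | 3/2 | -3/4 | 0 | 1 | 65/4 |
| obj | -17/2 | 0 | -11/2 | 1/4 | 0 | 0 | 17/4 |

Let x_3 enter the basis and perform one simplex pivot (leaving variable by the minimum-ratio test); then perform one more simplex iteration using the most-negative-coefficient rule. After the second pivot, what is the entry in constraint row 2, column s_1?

Ratio test on column x_3 — row 1: (17/4)/(1/2) = 17/2; row 2: (7/4)/(5/2) = 7/10; row 3: (65/4)/(3/2) = 65/6. Minimum is 7/10 at row 2 (s_2 leaves); pivot element 5/2.
Divide row 2 by 5/2; eliminate column x_3 from the other rows.
Second iteration: most negative obj-row entry is -48/5 in column x_1, so x_1 enters.
Ratio test on column x_1 — row 1: (39/10)/(3/5) = 13/2; row 2: entry -1/5 ≤ 0; row 3: (76/5)/(4/5) = 19. Minimum is 13/2 at row 1 (x_2 leaves); pivot element 3/5.
Divide row 1 by 3/5; eliminate column x_1 from the other rows.
After both pivots, the entry at constraint row 2, column s_1 is -1/3.

-1/3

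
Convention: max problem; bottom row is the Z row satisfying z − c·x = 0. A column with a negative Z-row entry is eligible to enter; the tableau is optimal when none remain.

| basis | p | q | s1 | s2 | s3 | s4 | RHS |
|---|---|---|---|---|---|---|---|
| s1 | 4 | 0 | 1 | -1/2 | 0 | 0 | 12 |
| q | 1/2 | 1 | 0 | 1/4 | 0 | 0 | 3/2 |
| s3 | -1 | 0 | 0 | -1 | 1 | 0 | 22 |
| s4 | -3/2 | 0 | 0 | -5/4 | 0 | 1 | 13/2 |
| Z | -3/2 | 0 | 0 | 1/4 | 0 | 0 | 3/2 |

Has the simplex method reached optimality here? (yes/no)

The Z-row has a negative entry -3/2 in column p, so it is not optimal.

no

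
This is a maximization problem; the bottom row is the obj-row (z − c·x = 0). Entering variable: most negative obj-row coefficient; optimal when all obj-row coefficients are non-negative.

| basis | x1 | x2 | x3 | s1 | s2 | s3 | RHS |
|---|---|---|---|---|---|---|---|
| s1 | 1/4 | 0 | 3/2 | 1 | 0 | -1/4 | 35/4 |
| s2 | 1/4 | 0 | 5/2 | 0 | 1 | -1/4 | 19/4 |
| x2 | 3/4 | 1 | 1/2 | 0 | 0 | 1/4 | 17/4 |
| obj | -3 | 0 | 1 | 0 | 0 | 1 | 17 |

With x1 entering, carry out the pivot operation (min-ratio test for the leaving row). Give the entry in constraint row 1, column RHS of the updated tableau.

Ratio test on column x1 — row 1: (35/4)/(1/4) = 35; row 2: (19/4)/(1/4) = 19; row 3: (17/4)/(3/4) = 17/3. Minimum is 17/3 at row 3 (x2 leaves); pivot element 3/4.
Divide row 3 by 3/4; eliminate column x1 from the other rows.
Row 1 update in column RHS: 35/4 − (1/4)·(17/3) = 22/3.

22/3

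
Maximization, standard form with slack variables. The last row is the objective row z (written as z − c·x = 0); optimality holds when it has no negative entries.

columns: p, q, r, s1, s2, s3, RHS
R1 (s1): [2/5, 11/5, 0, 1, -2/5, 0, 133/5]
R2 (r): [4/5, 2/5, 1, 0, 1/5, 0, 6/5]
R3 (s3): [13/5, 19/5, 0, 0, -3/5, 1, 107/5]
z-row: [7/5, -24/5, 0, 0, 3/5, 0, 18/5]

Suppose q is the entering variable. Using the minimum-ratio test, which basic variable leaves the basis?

r

Column q entries and ratios — s1: (133/5)/(11/5) = 133/11; r: (6/5)/(2/5) = 3; s3: (107/5)/(19/5) = 107/19.
Smallest ratio is 3 in the row of r, so r leaves.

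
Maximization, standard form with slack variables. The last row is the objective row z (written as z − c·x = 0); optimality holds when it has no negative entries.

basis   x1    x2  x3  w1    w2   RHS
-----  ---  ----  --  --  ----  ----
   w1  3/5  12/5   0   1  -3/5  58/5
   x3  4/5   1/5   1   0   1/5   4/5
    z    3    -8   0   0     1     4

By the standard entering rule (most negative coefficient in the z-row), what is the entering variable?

x2

Negative z-row entries: x2: -8.
The most negative is -8 in column x2, so x2 enters.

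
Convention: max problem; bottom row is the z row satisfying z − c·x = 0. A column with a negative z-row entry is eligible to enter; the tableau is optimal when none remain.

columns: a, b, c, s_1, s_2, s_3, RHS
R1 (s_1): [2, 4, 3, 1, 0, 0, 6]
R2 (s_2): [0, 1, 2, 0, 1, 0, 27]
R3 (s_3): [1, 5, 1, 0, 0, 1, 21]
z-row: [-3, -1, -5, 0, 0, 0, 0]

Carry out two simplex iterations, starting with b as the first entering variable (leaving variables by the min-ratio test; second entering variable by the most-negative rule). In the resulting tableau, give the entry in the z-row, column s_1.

5/3

Ratio test on column b — row 1: 6/4 = 3/2; row 2: 27/1 = 27; row 3: 21/5 = 21/5. Minimum is 3/2 at row 1 (s_1 leaves); pivot element 4.
Divide row 1 by 4; eliminate column b from the other rows.
Second iteration: most negative z-row entry is -17/4 in column c, so c enters.
Ratio test on column c — row 1: (3/2)/(3/4) = 2; row 2: (51/2)/(5/4) = 102/5; row 3: entry -11/4 ≤ 0. Minimum is 2 at row 1 (b leaves); pivot element 3/4.
Divide row 1 by 3/4; eliminate column c from the other rows.
After both pivots, the entry at the z-row, column s_1 is 5/3.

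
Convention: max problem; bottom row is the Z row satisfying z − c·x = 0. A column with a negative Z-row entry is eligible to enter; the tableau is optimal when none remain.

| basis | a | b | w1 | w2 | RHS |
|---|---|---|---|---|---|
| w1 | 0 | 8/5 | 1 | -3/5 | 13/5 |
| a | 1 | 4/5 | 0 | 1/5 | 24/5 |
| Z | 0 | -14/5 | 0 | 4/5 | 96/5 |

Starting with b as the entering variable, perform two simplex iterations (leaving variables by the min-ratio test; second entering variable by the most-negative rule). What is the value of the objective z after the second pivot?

51/2

Ratio test on column b — row 1: (13/5)/(8/5) = 13/8; row 2: (24/5)/(4/5) = 6. Minimum is 13/8 at row 1 (w1 leaves); pivot element 8/5.
Pivot on row 1; the Z-row RHS becomes 96/5 − (-14/5)·(13/8) = 95/4.
Next entering variable (most negative Z-row entry -1/4): w2.
Ratio test on column w2 — row 1: entry -3/8 ≤ 0; row 2: (7/2)/(1/2) = 7. Minimum is 7 at row 2 (a leaves); pivot element 1/2.
After the second pivot the Z-row RHS is 95/4 − (-1/4)·7 = 51/2.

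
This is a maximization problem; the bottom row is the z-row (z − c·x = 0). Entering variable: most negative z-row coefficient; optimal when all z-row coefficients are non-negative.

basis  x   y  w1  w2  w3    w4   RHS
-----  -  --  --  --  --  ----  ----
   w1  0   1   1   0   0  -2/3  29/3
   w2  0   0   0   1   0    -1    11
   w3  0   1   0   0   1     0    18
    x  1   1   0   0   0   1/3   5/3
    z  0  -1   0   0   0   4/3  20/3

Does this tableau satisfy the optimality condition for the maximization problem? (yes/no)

no

The z-row has a negative entry -1 in column y, so it is not optimal.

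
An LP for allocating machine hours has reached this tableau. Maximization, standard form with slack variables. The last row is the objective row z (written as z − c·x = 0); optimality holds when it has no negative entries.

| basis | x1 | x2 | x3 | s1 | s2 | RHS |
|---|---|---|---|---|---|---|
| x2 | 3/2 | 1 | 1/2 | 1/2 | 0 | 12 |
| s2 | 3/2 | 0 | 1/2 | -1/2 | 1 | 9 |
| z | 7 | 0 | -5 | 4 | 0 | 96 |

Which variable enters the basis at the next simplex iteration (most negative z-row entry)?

x3

Negative z-row entries: x3: -5.
The most negative is -5 in column x3, so x3 enters.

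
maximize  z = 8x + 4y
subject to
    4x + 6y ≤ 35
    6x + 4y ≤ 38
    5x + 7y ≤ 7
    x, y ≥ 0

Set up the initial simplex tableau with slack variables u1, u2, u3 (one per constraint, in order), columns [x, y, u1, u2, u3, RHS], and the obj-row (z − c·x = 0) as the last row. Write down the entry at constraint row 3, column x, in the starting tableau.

5

Constraint 3 has coefficient 5 on x.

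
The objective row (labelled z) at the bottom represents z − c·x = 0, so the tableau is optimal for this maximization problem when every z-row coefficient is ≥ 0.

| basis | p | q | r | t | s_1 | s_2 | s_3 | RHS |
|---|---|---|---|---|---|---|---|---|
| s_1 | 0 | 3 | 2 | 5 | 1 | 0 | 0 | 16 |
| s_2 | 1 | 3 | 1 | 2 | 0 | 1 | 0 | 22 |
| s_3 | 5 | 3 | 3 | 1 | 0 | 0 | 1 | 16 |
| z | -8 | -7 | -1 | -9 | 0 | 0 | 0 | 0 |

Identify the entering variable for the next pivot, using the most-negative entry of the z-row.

t

Negative z-row entries: p: -8, q: -7, r: -1, t: -9.
The most negative is -9 in column t, so t enters.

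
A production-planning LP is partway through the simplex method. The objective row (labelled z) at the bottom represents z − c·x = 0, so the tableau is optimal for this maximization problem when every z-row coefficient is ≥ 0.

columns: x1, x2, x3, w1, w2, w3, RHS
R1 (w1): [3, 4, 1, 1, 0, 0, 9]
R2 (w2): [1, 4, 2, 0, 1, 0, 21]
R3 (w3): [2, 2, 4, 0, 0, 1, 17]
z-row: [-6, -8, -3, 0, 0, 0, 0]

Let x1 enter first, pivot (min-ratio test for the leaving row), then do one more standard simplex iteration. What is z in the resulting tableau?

Ratio test on column x1 — row 1: 9/3 = 3; row 2: 21/1 = 21; row 3: 17/2 = 17/2. Minimum is 3 at row 1 (w1 leaves); pivot element 3.
Pivot on row 1; the z-row RHS becomes 0 − (-6)·3 = 18.
Next entering variable (most negative z-row entry -1): x3.
Ratio test on column x3 — row 1: 3/(1/3) = 9; row 2: 18/(5/3) = 54/5; row 3: 11/(10/3) = 33/10. Minimum is 33/10 at row 3 (w3 leaves); pivot element 10/3.
After the second pivot the z-row RHS is 18 − (-1)·(33/10) = 213/10.

213/10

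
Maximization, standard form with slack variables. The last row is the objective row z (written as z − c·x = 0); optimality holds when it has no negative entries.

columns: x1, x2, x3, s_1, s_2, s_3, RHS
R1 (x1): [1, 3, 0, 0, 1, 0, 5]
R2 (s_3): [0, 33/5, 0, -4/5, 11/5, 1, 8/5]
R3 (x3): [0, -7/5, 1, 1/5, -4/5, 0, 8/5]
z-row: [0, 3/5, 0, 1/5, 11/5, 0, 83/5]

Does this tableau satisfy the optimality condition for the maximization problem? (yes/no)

Every z-row coefficient is ≥ 0, so the tableau is optimal.

yes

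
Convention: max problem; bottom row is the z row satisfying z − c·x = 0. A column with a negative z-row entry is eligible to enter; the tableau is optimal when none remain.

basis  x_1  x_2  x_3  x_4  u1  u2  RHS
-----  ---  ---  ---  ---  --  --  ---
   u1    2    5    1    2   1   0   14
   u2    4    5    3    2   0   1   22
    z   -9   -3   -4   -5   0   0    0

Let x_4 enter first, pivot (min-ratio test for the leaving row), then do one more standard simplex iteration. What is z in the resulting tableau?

Ratio test on column x_4 — row 1: 14/2 = 7; row 2: 22/2 = 11. Minimum is 7 at row 1 (u1 leaves); pivot element 2.
Pivot on row 1; the z-row RHS becomes 0 − (-5)·7 = 35.
Next entering variable (most negative z-row entry -4): x_1.
Ratio test on column x_1 — row 1: 7/1 = 7; row 2: 8/2 = 4. Minimum is 4 at row 2 (u2 leaves); pivot element 2.
After the second pivot the z-row RHS is 35 − (-4)·4 = 51.

51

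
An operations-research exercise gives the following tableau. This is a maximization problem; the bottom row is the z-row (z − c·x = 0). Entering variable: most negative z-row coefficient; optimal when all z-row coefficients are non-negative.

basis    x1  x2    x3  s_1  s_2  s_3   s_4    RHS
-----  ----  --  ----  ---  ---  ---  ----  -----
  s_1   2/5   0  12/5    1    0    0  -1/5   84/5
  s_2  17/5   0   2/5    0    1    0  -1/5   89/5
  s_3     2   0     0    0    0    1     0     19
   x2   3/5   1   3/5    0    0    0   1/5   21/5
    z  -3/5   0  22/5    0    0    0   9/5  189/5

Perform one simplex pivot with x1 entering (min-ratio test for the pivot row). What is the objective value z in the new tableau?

696/17

Ratio test on column x1 — row 1: (84/5)/(2/5) = 42; row 2: (89/5)/(17/5) = 89/17; row 3: 19/2 = 19/2; row 4: (21/5)/(3/5) = 7. Minimum is 89/17 at row 2 (s_2 leaves); pivot element 17/5.
Pivot on row 2; the z-row RHS becomes 189/5 − (-3/5)·(89/17) = 696/17.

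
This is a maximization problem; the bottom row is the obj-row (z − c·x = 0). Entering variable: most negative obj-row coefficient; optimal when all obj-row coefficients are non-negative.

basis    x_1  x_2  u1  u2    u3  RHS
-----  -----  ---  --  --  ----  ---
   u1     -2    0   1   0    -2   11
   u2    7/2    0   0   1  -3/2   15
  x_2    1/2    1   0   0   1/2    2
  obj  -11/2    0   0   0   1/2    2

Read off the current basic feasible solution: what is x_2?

x_2 is basic (row 3); its value is the RHS of that row, 2.

2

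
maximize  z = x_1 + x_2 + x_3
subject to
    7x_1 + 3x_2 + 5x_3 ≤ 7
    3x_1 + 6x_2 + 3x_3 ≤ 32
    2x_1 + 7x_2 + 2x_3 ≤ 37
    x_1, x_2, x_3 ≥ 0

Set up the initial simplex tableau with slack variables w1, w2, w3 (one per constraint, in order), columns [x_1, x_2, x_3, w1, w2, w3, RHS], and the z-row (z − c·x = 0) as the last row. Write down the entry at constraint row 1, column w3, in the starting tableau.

Slack w3 belongs to constraint 3; its column is the unit vector e_3, so the entry in row 1 is 0.

0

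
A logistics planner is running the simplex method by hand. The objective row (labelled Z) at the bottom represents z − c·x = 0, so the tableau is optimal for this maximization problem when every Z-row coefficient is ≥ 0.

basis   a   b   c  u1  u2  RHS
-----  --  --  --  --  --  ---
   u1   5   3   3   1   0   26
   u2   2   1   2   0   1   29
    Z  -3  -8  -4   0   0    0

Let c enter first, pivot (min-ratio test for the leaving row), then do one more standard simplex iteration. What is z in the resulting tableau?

208/3

Ratio test on column c — row 1: 26/3 = 26/3; row 2: 29/2 = 29/2. Minimum is 26/3 at row 1 (u1 leaves); pivot element 3.
Pivot on row 1; the Z-row RHS becomes 0 − (-4)·(26/3) = 104/3.
Next entering variable (most negative Z-row entry -4): b.
Ratio test on column b — row 1: (26/3)/1 = 26/3; row 2: entry -1 ≤ 0. Minimum is 26/3 at row 1 (c leaves); pivot element 1.
After the second pivot the Z-row RHS is 104/3 − (-4)·(26/3) = 208/3.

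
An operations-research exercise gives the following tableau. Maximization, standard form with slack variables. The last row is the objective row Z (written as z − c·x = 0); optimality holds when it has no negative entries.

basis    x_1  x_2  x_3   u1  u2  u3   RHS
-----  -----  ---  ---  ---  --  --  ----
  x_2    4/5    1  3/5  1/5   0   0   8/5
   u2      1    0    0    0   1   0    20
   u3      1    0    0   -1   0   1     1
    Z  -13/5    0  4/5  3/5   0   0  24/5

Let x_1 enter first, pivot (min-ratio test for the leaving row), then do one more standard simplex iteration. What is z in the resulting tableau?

Ratio test on column x_1 — row 1: (8/5)/(4/5) = 2; row 2: 20/1 = 20; row 3: 1/1 = 1. Minimum is 1 at row 3 (u3 leaves); pivot element 1.
Pivot on row 3; the Z-row RHS becomes 24/5 − (-13/5)·1 = 37/5.
Next entering variable (most negative Z-row entry -2): u1.
Ratio test on column u1 — row 1: (4/5)/1 = 4/5; row 2: 19/1 = 19; row 3: entry -1 ≤ 0. Minimum is 4/5 at row 1 (x_2 leaves); pivot element 1.
After the second pivot the Z-row RHS is 37/5 − (-2)·(4/5) = 9.

9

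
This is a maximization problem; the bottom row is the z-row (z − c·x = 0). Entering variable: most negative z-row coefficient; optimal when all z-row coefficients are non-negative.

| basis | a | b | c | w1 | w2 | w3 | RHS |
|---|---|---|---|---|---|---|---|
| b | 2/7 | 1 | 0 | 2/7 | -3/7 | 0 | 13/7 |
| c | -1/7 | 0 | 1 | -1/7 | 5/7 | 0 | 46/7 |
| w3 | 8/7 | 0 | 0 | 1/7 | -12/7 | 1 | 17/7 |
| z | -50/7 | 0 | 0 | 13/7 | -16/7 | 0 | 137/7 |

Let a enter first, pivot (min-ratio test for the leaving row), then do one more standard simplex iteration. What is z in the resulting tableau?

Ratio test on column a — row 1: (13/7)/(2/7) = 13/2; row 2: entry -1/7 ≤ 0; row 3: (17/7)/(8/7) = 17/8. Minimum is 17/8 at row 3 (w3 leaves); pivot element 8/7.
Pivot on row 3; the z-row RHS becomes 137/7 − (-50/7)·(17/8) = 139/4.
Next entering variable (most negative z-row entry -13): w2.
Ratio test on column w2 — row 1: entry 0 ≤ 0; row 2: (55/8)/(1/2) = 55/4; row 3: entry -3/2 ≤ 0. Minimum is 55/4 at row 2 (c leaves); pivot element 1/2.
After the second pivot the z-row RHS is 139/4 − (-13)·(55/4) = 427/2.

427/2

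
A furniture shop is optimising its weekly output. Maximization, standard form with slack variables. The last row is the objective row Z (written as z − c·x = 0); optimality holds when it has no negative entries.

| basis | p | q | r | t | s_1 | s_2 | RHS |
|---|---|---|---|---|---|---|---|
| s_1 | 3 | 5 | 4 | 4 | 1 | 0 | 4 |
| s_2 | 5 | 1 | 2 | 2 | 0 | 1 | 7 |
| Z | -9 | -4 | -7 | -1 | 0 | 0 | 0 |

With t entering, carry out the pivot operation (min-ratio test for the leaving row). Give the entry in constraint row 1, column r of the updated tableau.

1

Ratio test on column t — row 1: 4/4 = 1; row 2: 7/2 = 7/2. Minimum is 1 at row 1 (s_1 leaves); pivot element 4.
Divide row 1 by 4; eliminate column t from the other rows.
In the new row 1, the r entry is the old entry divided by the pivot: 4/4 = 1.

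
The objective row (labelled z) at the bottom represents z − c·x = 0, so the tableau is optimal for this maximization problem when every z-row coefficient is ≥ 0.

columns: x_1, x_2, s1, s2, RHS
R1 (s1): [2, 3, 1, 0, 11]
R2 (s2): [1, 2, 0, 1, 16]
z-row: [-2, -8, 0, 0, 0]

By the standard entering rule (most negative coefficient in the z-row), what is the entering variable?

x_2

Negative z-row entries: x_1: -2, x_2: -8.
The most negative is -8 in column x_2, so x_2 enters.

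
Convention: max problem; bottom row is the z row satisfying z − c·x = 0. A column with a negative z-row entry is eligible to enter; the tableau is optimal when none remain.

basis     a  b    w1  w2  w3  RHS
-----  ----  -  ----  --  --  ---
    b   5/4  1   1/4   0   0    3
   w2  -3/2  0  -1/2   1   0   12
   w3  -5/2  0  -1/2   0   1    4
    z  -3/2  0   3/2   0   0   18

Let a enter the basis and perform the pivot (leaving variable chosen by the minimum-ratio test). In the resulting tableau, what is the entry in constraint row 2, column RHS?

78/5

Ratio test on column a — row 1: 3/(5/4) = 12/5; row 2: entry -3/2 ≤ 0; row 3: entry -5/2 ≤ 0. Minimum is 12/5 at row 1 (b leaves); pivot element 5/4.
Divide row 1 by 5/4; eliminate column a from the other rows.
Row 2 update in column RHS: 12 − (-3/2)·(12/5) = 78/5.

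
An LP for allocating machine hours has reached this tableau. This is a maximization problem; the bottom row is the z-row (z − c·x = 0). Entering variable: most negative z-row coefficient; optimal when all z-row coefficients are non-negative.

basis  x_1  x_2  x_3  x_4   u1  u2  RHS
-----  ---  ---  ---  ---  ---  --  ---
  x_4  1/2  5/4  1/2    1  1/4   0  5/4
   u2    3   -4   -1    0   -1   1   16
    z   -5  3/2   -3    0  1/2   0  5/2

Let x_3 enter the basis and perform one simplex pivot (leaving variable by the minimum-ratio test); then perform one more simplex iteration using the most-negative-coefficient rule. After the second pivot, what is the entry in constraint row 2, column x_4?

Ratio test on column x_3 — row 1: (5/4)/(1/2) = 5/2; row 2: entry -1 ≤ 0. Minimum is 5/2 at row 1 (x_4 leaves); pivot element 1/2.
Divide row 1 by 1/2; eliminate column x_3 from the other rows.
Second iteration: most negative z-row entry is -2 in column x_1, so x_1 enters.
Ratio test on column x_1 — row 1: (5/2)/1 = 5/2; row 2: (37/2)/4 = 37/8. Minimum is 5/2 at row 1 (x_3 leaves); pivot element 1.
Divide row 1 by 1; eliminate column x_1 from the other rows.
After both pivots, the entry at constraint row 2, column x_4 is -6.

-6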